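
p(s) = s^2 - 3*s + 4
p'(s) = 2*s - 3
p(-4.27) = 35.04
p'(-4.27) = -11.54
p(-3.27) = 24.50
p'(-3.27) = -9.54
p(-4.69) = 40.07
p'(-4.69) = -12.38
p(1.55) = 1.75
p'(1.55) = 0.10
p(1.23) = 1.82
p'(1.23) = -0.54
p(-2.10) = 14.71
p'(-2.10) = -7.20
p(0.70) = 2.39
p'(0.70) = -1.60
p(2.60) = 2.96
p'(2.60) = 2.20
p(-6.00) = 58.00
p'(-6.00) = -15.00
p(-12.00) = 184.00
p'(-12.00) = -27.00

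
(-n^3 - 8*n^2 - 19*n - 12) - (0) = -n^3 - 8*n^2 - 19*n - 12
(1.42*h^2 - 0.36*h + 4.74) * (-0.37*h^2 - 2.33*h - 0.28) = -0.5254*h^4 - 3.1754*h^3 - 1.3126*h^2 - 10.9434*h - 1.3272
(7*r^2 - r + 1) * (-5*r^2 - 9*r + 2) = -35*r^4 - 58*r^3 + 18*r^2 - 11*r + 2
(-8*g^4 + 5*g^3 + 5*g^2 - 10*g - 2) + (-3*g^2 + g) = -8*g^4 + 5*g^3 + 2*g^2 - 9*g - 2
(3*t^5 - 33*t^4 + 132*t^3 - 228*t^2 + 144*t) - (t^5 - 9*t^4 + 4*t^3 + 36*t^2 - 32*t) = 2*t^5 - 24*t^4 + 128*t^3 - 264*t^2 + 176*t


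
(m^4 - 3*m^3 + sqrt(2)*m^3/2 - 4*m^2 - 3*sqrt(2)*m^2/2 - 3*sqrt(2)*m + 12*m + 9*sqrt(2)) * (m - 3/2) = m^5 - 9*m^4/2 + sqrt(2)*m^4/2 - 9*sqrt(2)*m^3/4 + m^3/2 - 3*sqrt(2)*m^2/4 + 18*m^2 - 18*m + 27*sqrt(2)*m/2 - 27*sqrt(2)/2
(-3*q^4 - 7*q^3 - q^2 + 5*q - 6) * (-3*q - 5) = 9*q^5 + 36*q^4 + 38*q^3 - 10*q^2 - 7*q + 30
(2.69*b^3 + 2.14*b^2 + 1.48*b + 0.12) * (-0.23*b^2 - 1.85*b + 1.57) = -0.6187*b^5 - 5.4687*b^4 - 0.0761000000000005*b^3 + 0.5942*b^2 + 2.1016*b + 0.1884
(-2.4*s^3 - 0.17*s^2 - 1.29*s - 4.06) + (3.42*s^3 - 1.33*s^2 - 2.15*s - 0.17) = 1.02*s^3 - 1.5*s^2 - 3.44*s - 4.23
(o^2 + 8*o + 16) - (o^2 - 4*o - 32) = 12*o + 48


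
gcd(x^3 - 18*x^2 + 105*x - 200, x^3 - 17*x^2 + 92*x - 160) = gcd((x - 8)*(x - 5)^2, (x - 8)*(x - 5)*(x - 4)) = x^2 - 13*x + 40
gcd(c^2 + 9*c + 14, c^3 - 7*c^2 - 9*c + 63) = 1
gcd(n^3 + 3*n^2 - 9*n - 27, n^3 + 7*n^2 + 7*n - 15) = n + 3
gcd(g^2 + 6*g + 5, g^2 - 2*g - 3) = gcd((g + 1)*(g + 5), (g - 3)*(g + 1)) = g + 1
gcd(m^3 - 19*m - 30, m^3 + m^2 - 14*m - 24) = m^2 + 5*m + 6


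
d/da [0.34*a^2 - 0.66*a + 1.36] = 0.68*a - 0.66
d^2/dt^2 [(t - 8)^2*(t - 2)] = 6*t - 36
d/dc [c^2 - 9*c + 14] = 2*c - 9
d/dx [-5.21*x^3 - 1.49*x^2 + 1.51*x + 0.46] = -15.63*x^2 - 2.98*x + 1.51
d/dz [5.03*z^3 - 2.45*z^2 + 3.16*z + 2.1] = 15.09*z^2 - 4.9*z + 3.16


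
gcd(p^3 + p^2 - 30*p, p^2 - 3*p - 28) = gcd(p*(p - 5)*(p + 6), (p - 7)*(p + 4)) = 1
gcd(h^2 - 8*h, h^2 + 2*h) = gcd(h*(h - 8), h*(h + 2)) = h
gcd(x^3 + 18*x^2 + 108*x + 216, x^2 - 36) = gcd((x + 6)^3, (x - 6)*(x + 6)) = x + 6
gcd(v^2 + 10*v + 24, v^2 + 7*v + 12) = v + 4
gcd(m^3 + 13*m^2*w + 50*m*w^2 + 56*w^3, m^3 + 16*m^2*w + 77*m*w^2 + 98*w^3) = m^2 + 9*m*w + 14*w^2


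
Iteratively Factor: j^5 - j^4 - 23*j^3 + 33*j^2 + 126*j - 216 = (j + 3)*(j^4 - 4*j^3 - 11*j^2 + 66*j - 72) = (j + 3)*(j + 4)*(j^3 - 8*j^2 + 21*j - 18) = (j - 2)*(j + 3)*(j + 4)*(j^2 - 6*j + 9) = (j - 3)*(j - 2)*(j + 3)*(j + 4)*(j - 3)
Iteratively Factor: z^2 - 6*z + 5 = (z - 5)*(z - 1)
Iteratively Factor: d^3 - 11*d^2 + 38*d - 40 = (d - 5)*(d^2 - 6*d + 8) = (d - 5)*(d - 4)*(d - 2)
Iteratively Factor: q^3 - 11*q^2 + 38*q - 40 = (q - 5)*(q^2 - 6*q + 8) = (q - 5)*(q - 2)*(q - 4)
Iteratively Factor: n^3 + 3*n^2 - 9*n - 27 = (n + 3)*(n^2 - 9) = (n - 3)*(n + 3)*(n + 3)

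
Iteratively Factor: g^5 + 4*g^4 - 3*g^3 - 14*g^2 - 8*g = (g + 1)*(g^4 + 3*g^3 - 6*g^2 - 8*g) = (g + 1)*(g + 4)*(g^3 - g^2 - 2*g) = g*(g + 1)*(g + 4)*(g^2 - g - 2) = g*(g - 2)*(g + 1)*(g + 4)*(g + 1)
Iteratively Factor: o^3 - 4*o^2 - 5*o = (o - 5)*(o^2 + o) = (o - 5)*(o + 1)*(o)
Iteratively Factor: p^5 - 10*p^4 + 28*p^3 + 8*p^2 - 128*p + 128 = (p - 2)*(p^4 - 8*p^3 + 12*p^2 + 32*p - 64) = (p - 2)^2*(p^3 - 6*p^2 + 32) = (p - 4)*(p - 2)^2*(p^2 - 2*p - 8) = (p - 4)^2*(p - 2)^2*(p + 2)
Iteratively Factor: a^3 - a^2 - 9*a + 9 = (a - 3)*(a^2 + 2*a - 3) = (a - 3)*(a + 3)*(a - 1)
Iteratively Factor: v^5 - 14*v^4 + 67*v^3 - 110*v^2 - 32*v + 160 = (v - 5)*(v^4 - 9*v^3 + 22*v^2 - 32) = (v - 5)*(v - 4)*(v^3 - 5*v^2 + 2*v + 8) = (v - 5)*(v - 4)*(v + 1)*(v^2 - 6*v + 8) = (v - 5)*(v - 4)^2*(v + 1)*(v - 2)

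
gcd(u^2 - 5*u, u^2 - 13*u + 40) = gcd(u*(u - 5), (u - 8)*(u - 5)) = u - 5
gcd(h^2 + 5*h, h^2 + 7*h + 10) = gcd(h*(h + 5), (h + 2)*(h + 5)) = h + 5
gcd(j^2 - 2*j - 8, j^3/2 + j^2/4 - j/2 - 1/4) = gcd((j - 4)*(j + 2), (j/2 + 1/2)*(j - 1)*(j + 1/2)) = 1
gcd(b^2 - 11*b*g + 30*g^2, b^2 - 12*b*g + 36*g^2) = b - 6*g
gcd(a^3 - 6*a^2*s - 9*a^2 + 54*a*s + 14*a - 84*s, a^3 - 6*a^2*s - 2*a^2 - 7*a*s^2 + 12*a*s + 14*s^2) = a - 2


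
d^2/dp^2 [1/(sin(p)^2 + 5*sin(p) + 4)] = (-4*sin(p)^3 - 11*sin(p)^2 + 8*sin(p) + 42)/((sin(p) + 1)^2*(sin(p) + 4)^3)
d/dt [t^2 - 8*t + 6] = 2*t - 8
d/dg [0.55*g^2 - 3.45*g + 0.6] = 1.1*g - 3.45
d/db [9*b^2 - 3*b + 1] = 18*b - 3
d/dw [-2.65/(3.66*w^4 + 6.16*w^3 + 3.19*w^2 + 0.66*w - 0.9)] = (38.796*w^3 + 48.972*w^2 + 16.907*w + 1.749)/(3.66*w^4 + 6.16*w^3 + 3.19*w^2 + 0.66*w - 0.9)^2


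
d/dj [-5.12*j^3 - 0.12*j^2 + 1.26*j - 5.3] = -15.36*j^2 - 0.24*j + 1.26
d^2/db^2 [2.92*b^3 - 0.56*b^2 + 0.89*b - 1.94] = 17.52*b - 1.12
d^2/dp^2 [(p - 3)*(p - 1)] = 2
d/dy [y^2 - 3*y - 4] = 2*y - 3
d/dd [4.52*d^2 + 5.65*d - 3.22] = 9.04*d + 5.65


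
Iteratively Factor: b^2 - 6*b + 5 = (b - 1)*(b - 5)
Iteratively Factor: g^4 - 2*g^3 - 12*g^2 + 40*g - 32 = (g - 2)*(g^3 - 12*g + 16) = (g - 2)*(g + 4)*(g^2 - 4*g + 4) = (g - 2)^2*(g + 4)*(g - 2)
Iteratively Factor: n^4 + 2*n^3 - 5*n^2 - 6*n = (n)*(n^3 + 2*n^2 - 5*n - 6) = n*(n - 2)*(n^2 + 4*n + 3) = n*(n - 2)*(n + 1)*(n + 3)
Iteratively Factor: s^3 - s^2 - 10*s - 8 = (s + 2)*(s^2 - 3*s - 4) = (s - 4)*(s + 2)*(s + 1)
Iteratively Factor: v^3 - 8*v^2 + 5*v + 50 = (v + 2)*(v^2 - 10*v + 25) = (v - 5)*(v + 2)*(v - 5)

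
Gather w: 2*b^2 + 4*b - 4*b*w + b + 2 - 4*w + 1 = 2*b^2 + 5*b + w*(-4*b - 4) + 3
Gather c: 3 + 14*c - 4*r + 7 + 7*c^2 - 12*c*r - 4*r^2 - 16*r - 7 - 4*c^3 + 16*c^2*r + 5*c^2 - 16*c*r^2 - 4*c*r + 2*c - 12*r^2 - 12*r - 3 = -4*c^3 + c^2*(16*r + 12) + c*(-16*r^2 - 16*r + 16) - 16*r^2 - 32*r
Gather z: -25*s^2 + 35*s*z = -25*s^2 + 35*s*z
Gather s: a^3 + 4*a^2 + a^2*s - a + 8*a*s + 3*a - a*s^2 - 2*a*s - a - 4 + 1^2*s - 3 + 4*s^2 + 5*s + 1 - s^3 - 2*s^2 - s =a^3 + 4*a^2 + a - s^3 + s^2*(2 - a) + s*(a^2 + 6*a + 5) - 6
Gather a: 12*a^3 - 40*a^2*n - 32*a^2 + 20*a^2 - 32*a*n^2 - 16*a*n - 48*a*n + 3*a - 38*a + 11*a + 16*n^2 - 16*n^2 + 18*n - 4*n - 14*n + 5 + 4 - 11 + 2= 12*a^3 + a^2*(-40*n - 12) + a*(-32*n^2 - 64*n - 24)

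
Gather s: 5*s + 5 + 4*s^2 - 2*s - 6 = 4*s^2 + 3*s - 1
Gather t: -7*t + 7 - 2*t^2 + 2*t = -2*t^2 - 5*t + 7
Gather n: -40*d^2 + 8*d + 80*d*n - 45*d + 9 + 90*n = -40*d^2 - 37*d + n*(80*d + 90) + 9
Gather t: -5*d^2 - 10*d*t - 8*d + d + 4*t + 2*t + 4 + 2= -5*d^2 - 7*d + t*(6 - 10*d) + 6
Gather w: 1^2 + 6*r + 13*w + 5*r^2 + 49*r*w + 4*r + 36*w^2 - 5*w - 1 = 5*r^2 + 10*r + 36*w^2 + w*(49*r + 8)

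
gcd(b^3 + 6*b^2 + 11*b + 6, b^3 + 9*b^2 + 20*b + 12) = b^2 + 3*b + 2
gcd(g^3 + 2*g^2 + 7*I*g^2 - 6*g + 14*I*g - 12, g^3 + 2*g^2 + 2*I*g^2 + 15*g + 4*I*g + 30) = g + 2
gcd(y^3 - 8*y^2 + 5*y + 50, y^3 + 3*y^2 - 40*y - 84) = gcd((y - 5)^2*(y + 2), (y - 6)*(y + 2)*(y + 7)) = y + 2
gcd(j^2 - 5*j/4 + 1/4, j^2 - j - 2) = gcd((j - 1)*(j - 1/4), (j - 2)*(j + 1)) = 1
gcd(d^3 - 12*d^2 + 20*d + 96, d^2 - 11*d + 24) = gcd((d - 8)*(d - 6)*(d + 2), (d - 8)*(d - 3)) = d - 8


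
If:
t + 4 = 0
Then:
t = -4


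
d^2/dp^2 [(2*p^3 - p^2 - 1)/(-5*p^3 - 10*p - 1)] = 2*(25*p^6 + 300*p^5 + 60*p^4 - 235*p^3 + 90*p^2 - 21*p + 101)/(125*p^9 + 750*p^7 + 75*p^6 + 1500*p^5 + 300*p^4 + 1015*p^3 + 300*p^2 + 30*p + 1)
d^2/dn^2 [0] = 0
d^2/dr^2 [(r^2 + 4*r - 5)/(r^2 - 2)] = 2*(4*r^3 - 9*r^2 + 24*r - 6)/(r^6 - 6*r^4 + 12*r^2 - 8)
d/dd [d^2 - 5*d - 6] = 2*d - 5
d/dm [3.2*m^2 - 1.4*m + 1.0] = 6.4*m - 1.4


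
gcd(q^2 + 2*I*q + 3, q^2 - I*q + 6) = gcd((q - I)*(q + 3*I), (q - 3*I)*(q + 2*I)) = 1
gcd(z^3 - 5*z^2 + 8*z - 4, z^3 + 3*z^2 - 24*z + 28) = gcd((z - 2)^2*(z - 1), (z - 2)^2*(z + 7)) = z^2 - 4*z + 4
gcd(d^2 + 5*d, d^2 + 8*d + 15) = d + 5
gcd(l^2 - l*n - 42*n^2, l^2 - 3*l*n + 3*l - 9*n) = 1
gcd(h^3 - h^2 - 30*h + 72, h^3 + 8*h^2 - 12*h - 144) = h^2 + 2*h - 24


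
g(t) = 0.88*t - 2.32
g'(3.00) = 0.88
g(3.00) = 0.32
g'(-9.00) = 0.88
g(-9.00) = -10.24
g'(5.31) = 0.88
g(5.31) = 2.35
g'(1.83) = 0.88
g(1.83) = -0.71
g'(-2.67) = 0.88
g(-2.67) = -4.67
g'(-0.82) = 0.88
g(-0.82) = -3.04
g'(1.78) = 0.88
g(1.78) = -0.75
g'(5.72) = 0.88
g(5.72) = 2.71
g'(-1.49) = 0.88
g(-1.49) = -3.63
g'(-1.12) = 0.88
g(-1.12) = -3.31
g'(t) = 0.880000000000000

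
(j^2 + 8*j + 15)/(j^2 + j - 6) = (j + 5)/(j - 2)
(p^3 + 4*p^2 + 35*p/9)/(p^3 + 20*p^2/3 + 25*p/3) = (p + 7/3)/(p + 5)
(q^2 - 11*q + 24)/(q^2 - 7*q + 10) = (q^2 - 11*q + 24)/(q^2 - 7*q + 10)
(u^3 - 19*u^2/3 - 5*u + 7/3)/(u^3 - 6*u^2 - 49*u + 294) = (u^2 + 2*u/3 - 1/3)/(u^2 + u - 42)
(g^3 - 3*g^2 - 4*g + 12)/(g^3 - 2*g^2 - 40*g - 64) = (g^2 - 5*g + 6)/(g^2 - 4*g - 32)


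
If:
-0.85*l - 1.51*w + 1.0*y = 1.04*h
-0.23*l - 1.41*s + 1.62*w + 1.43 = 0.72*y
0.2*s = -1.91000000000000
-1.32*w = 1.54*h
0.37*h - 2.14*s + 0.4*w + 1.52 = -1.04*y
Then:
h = 16.45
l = -9.08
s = -9.55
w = -19.19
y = -19.58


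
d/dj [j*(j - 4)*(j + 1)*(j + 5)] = 4*j^3 + 6*j^2 - 38*j - 20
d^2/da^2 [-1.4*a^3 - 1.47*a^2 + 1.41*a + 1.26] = -8.4*a - 2.94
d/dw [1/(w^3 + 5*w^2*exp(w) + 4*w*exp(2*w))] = (-5*w^2*exp(w) - 3*w^2 - 8*w*exp(2*w) - 10*w*exp(w) - 4*exp(2*w))/(w^2*(w^2 + 5*w*exp(w) + 4*exp(2*w))^2)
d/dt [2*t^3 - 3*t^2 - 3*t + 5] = 6*t^2 - 6*t - 3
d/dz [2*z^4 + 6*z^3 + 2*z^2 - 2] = 2*z*(4*z^2 + 9*z + 2)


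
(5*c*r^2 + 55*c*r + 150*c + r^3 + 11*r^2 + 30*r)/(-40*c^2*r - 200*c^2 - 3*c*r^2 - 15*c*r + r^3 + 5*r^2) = (r + 6)/(-8*c + r)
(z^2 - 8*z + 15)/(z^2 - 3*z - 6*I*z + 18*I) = (z - 5)/(z - 6*I)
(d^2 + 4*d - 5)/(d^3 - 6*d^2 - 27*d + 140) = (d - 1)/(d^2 - 11*d + 28)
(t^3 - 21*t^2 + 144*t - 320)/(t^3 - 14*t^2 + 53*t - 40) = (t - 8)/(t - 1)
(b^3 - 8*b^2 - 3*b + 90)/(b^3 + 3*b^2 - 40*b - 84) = (b^2 - 2*b - 15)/(b^2 + 9*b + 14)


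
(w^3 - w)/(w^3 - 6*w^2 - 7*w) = (w - 1)/(w - 7)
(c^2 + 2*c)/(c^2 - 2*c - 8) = c/(c - 4)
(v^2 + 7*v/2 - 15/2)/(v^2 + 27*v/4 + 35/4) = 2*(2*v - 3)/(4*v + 7)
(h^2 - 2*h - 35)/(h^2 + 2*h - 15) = (h - 7)/(h - 3)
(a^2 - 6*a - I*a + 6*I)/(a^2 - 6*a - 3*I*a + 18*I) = (a - I)/(a - 3*I)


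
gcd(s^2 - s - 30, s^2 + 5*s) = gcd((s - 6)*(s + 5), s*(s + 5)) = s + 5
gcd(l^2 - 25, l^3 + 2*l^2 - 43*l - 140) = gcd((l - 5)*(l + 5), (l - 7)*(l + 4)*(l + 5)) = l + 5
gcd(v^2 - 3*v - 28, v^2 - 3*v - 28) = v^2 - 3*v - 28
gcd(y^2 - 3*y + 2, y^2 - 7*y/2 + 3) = y - 2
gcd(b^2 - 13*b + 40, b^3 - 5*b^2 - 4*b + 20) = b - 5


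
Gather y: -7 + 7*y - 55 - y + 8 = 6*y - 54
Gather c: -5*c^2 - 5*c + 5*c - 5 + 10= 5 - 5*c^2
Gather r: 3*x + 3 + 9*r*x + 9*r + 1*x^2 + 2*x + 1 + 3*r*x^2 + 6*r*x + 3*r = r*(3*x^2 + 15*x + 12) + x^2 + 5*x + 4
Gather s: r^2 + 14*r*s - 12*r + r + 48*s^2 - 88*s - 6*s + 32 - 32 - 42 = r^2 - 11*r + 48*s^2 + s*(14*r - 94) - 42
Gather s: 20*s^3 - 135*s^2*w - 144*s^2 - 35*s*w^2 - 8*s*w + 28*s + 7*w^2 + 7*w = 20*s^3 + s^2*(-135*w - 144) + s*(-35*w^2 - 8*w + 28) + 7*w^2 + 7*w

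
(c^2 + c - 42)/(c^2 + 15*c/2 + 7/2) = 2*(c - 6)/(2*c + 1)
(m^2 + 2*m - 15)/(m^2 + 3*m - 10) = (m - 3)/(m - 2)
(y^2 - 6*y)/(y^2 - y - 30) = y/(y + 5)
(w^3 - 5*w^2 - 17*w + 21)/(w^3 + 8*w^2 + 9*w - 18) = (w - 7)/(w + 6)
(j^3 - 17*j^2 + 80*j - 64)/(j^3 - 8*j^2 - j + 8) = (j - 8)/(j + 1)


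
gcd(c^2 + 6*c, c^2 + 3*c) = c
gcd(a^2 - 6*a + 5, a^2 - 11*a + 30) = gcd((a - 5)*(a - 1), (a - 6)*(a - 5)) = a - 5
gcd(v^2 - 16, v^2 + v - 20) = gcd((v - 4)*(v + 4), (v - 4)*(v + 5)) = v - 4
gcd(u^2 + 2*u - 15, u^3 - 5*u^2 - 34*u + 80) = u + 5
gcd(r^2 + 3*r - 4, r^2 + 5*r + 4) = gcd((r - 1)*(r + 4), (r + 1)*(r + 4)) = r + 4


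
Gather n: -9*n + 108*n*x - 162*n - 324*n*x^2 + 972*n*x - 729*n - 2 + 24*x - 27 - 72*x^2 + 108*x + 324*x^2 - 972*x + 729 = n*(-324*x^2 + 1080*x - 900) + 252*x^2 - 840*x + 700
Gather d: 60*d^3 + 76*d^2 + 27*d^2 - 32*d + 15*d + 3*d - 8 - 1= 60*d^3 + 103*d^2 - 14*d - 9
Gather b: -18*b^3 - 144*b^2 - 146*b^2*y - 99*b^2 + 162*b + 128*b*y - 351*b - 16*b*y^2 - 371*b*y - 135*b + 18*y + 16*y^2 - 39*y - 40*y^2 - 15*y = -18*b^3 + b^2*(-146*y - 243) + b*(-16*y^2 - 243*y - 324) - 24*y^2 - 36*y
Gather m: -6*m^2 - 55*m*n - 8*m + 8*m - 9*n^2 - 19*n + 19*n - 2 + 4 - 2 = -6*m^2 - 55*m*n - 9*n^2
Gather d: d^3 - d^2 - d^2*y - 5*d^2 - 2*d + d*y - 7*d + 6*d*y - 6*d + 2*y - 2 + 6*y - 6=d^3 + d^2*(-y - 6) + d*(7*y - 15) + 8*y - 8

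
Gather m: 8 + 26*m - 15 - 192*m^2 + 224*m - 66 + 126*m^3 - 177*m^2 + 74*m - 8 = 126*m^3 - 369*m^2 + 324*m - 81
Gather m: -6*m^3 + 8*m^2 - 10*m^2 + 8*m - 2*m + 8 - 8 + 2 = -6*m^3 - 2*m^2 + 6*m + 2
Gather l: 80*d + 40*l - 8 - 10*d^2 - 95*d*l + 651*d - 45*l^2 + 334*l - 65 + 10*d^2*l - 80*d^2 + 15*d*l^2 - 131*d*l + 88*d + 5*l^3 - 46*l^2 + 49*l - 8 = -90*d^2 + 819*d + 5*l^3 + l^2*(15*d - 91) + l*(10*d^2 - 226*d + 423) - 81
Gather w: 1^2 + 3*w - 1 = 3*w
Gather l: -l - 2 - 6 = -l - 8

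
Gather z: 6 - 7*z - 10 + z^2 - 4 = z^2 - 7*z - 8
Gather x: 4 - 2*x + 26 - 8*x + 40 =70 - 10*x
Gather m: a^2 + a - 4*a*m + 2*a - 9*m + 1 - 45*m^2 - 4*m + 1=a^2 + 3*a - 45*m^2 + m*(-4*a - 13) + 2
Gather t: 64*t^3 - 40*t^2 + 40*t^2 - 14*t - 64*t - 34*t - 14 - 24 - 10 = 64*t^3 - 112*t - 48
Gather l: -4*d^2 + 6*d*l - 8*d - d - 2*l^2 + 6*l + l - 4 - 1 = -4*d^2 - 9*d - 2*l^2 + l*(6*d + 7) - 5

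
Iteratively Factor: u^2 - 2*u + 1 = (u - 1)*(u - 1)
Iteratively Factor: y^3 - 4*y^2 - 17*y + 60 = (y - 3)*(y^2 - y - 20) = (y - 5)*(y - 3)*(y + 4)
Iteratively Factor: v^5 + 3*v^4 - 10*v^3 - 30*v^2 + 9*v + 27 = (v + 3)*(v^4 - 10*v^2 + 9) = (v + 1)*(v + 3)*(v^3 - v^2 - 9*v + 9) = (v + 1)*(v + 3)^2*(v^2 - 4*v + 3) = (v - 1)*(v + 1)*(v + 3)^2*(v - 3)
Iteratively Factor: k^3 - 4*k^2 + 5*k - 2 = (k - 2)*(k^2 - 2*k + 1) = (k - 2)*(k - 1)*(k - 1)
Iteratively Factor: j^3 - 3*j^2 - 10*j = (j)*(j^2 - 3*j - 10) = j*(j - 5)*(j + 2)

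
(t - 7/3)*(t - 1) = t^2 - 10*t/3 + 7/3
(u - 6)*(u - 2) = u^2 - 8*u + 12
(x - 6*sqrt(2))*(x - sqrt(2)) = x^2 - 7*sqrt(2)*x + 12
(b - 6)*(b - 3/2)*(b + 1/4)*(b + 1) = b^4 - 25*b^3/4 - b^2/8 + 75*b/8 + 9/4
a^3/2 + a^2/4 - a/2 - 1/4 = (a/2 + 1/2)*(a - 1)*(a + 1/2)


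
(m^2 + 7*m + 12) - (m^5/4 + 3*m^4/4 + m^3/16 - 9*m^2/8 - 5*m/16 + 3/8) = -m^5/4 - 3*m^4/4 - m^3/16 + 17*m^2/8 + 117*m/16 + 93/8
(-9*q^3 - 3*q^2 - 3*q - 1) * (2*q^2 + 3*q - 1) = -18*q^5 - 33*q^4 - 6*q^3 - 8*q^2 + 1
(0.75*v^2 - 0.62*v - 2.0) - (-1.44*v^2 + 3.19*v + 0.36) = 2.19*v^2 - 3.81*v - 2.36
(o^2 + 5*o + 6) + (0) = o^2 + 5*o + 6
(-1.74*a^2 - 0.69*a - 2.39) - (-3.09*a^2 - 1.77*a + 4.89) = 1.35*a^2 + 1.08*a - 7.28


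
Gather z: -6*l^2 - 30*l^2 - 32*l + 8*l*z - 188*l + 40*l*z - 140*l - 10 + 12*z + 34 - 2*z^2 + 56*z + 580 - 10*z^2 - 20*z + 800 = -36*l^2 - 360*l - 12*z^2 + z*(48*l + 48) + 1404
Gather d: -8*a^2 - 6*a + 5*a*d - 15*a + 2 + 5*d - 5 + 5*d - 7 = -8*a^2 - 21*a + d*(5*a + 10) - 10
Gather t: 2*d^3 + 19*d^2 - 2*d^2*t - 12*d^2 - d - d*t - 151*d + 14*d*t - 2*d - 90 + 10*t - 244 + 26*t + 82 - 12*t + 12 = 2*d^3 + 7*d^2 - 154*d + t*(-2*d^2 + 13*d + 24) - 240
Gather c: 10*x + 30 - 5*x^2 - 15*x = -5*x^2 - 5*x + 30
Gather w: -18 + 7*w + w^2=w^2 + 7*w - 18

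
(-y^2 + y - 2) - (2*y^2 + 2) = -3*y^2 + y - 4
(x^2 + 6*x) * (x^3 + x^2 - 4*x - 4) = x^5 + 7*x^4 + 2*x^3 - 28*x^2 - 24*x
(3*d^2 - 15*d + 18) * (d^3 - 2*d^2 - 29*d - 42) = 3*d^5 - 21*d^4 - 39*d^3 + 273*d^2 + 108*d - 756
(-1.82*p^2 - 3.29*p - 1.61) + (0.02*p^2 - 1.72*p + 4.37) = -1.8*p^2 - 5.01*p + 2.76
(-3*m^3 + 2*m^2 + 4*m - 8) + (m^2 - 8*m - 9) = -3*m^3 + 3*m^2 - 4*m - 17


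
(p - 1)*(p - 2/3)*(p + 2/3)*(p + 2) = p^4 + p^3 - 22*p^2/9 - 4*p/9 + 8/9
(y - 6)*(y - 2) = y^2 - 8*y + 12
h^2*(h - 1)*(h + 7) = h^4 + 6*h^3 - 7*h^2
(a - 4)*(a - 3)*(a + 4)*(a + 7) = a^4 + 4*a^3 - 37*a^2 - 64*a + 336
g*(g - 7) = g^2 - 7*g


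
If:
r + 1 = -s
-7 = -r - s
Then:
No Solution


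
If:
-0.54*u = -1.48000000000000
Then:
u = 2.74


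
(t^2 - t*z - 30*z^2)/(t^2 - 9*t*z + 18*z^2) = (-t - 5*z)/(-t + 3*z)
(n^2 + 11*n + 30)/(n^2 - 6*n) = (n^2 + 11*n + 30)/(n*(n - 6))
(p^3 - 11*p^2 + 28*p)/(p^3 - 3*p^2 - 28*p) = (p - 4)/(p + 4)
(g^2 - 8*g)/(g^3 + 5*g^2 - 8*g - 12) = g*(g - 8)/(g^3 + 5*g^2 - 8*g - 12)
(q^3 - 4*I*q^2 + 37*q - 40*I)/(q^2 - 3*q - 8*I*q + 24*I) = (q^2 + 4*I*q + 5)/(q - 3)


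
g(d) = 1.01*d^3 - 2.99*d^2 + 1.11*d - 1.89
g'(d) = 3.03*d^2 - 5.98*d + 1.11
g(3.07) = 2.56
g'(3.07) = 11.31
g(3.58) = 10.10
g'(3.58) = 18.54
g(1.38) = -3.40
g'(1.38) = -1.37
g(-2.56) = -41.27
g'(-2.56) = 36.28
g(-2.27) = -31.63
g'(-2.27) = 30.30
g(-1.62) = -15.83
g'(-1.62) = 18.75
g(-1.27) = -10.19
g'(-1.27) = 13.59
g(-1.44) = -12.70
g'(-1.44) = 16.00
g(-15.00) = -4100.04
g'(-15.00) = 772.56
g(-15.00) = -4100.04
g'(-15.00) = 772.56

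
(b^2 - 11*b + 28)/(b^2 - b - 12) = (b - 7)/(b + 3)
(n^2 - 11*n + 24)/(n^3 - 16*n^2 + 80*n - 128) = (n - 3)/(n^2 - 8*n + 16)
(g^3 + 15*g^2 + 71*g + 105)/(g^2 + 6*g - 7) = (g^2 + 8*g + 15)/(g - 1)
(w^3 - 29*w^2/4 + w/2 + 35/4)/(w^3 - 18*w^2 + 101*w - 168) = (4*w^2 - w - 5)/(4*(w^2 - 11*w + 24))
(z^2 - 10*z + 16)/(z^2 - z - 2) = (z - 8)/(z + 1)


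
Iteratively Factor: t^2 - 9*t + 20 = (t - 5)*(t - 4)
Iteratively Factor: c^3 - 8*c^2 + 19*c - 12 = (c - 1)*(c^2 - 7*c + 12) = (c - 4)*(c - 1)*(c - 3)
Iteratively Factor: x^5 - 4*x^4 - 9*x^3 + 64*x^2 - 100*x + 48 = (x + 4)*(x^4 - 8*x^3 + 23*x^2 - 28*x + 12) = (x - 1)*(x + 4)*(x^3 - 7*x^2 + 16*x - 12) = (x - 2)*(x - 1)*(x + 4)*(x^2 - 5*x + 6) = (x - 2)^2*(x - 1)*(x + 4)*(x - 3)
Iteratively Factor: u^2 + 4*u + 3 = (u + 3)*(u + 1)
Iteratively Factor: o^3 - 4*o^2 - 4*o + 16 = (o - 4)*(o^2 - 4) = (o - 4)*(o - 2)*(o + 2)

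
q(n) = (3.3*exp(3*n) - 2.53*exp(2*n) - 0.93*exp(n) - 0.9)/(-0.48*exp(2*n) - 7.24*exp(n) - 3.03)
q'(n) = (0.96*exp(2*n) + 7.24*exp(n))*(3.3*exp(3*n) - 2.53*exp(2*n) - 0.93*exp(n) - 0.9)/(-0.48*exp(2*n) - 7.24*exp(n) - 3.03)^2 + (9.9*exp(3*n) - 5.06*exp(2*n) - 0.93*exp(n))/(-0.48*exp(2*n) - 7.24*exp(n) - 3.03)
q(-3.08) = 0.28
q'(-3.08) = -0.01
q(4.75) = -697.95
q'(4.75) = -783.75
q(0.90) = -1.29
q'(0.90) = -3.54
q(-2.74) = 0.28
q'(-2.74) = -0.01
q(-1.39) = 0.25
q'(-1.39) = -0.02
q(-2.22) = 0.27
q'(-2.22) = -0.02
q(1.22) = -2.88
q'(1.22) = -6.69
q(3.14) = -92.20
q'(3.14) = -132.94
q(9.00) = -55599.93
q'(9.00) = -55708.51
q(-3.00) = 0.28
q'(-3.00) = -0.01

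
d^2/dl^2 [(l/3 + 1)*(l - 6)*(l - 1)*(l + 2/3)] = 4*l^2 - 20*l/3 - 106/9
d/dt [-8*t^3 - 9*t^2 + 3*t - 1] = -24*t^2 - 18*t + 3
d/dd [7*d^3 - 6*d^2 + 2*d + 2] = 21*d^2 - 12*d + 2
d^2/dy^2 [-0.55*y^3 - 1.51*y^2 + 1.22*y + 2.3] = -3.3*y - 3.02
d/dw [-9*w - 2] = -9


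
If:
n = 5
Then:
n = 5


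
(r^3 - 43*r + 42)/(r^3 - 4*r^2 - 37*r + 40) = (r^2 + r - 42)/(r^2 - 3*r - 40)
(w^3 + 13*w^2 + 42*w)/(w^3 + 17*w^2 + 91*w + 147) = w*(w + 6)/(w^2 + 10*w + 21)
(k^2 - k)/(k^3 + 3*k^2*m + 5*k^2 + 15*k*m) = (k - 1)/(k^2 + 3*k*m + 5*k + 15*m)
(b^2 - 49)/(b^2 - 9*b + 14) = (b + 7)/(b - 2)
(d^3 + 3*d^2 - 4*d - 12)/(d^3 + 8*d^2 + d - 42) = (d + 2)/(d + 7)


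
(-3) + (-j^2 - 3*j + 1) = -j^2 - 3*j - 2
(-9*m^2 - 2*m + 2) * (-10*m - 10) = 90*m^3 + 110*m^2 - 20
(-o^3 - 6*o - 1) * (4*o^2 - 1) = -4*o^5 - 23*o^3 - 4*o^2 + 6*o + 1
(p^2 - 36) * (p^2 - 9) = p^4 - 45*p^2 + 324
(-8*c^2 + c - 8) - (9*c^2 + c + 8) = -17*c^2 - 16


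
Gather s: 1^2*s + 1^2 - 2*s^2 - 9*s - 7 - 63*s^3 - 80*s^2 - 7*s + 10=-63*s^3 - 82*s^2 - 15*s + 4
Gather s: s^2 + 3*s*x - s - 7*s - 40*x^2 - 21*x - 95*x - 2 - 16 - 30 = s^2 + s*(3*x - 8) - 40*x^2 - 116*x - 48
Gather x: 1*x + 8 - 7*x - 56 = -6*x - 48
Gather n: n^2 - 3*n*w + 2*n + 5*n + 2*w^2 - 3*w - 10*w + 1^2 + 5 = n^2 + n*(7 - 3*w) + 2*w^2 - 13*w + 6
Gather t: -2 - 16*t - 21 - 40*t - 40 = -56*t - 63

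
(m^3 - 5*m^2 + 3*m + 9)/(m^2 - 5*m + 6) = (m^2 - 2*m - 3)/(m - 2)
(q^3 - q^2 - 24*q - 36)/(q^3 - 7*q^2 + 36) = (q + 3)/(q - 3)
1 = 1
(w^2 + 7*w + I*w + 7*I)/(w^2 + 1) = (w + 7)/(w - I)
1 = 1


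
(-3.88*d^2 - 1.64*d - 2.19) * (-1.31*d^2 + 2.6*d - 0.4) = 5.0828*d^4 - 7.9396*d^3 + 0.1569*d^2 - 5.038*d + 0.876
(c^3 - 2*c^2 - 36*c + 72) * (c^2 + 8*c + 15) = c^5 + 6*c^4 - 37*c^3 - 246*c^2 + 36*c + 1080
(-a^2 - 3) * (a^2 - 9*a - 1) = -a^4 + 9*a^3 - 2*a^2 + 27*a + 3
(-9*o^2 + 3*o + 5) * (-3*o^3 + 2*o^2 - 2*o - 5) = 27*o^5 - 27*o^4 + 9*o^3 + 49*o^2 - 25*o - 25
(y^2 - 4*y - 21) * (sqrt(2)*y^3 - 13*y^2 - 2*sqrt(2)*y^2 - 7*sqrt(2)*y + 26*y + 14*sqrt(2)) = sqrt(2)*y^5 - 13*y^4 - 6*sqrt(2)*y^4 - 20*sqrt(2)*y^3 + 78*y^3 + 84*sqrt(2)*y^2 + 169*y^2 - 546*y + 91*sqrt(2)*y - 294*sqrt(2)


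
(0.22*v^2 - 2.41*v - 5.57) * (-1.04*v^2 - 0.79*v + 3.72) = -0.2288*v^4 + 2.3326*v^3 + 8.5151*v^2 - 4.5649*v - 20.7204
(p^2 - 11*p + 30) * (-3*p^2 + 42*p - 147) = -3*p^4 + 75*p^3 - 699*p^2 + 2877*p - 4410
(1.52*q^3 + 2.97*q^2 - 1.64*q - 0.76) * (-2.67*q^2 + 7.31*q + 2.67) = -4.0584*q^5 + 3.1813*q^4 + 30.1479*q^3 - 2.0293*q^2 - 9.9344*q - 2.0292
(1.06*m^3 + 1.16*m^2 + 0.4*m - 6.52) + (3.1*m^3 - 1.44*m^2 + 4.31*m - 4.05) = 4.16*m^3 - 0.28*m^2 + 4.71*m - 10.57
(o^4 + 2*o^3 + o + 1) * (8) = 8*o^4 + 16*o^3 + 8*o + 8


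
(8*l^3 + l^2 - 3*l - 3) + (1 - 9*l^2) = 8*l^3 - 8*l^2 - 3*l - 2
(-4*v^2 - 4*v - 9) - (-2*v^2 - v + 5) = -2*v^2 - 3*v - 14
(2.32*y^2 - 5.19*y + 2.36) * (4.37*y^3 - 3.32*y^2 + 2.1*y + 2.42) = 10.1384*y^5 - 30.3827*y^4 + 32.416*y^3 - 13.1198*y^2 - 7.6038*y + 5.7112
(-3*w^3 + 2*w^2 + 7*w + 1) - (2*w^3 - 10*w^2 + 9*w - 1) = -5*w^3 + 12*w^2 - 2*w + 2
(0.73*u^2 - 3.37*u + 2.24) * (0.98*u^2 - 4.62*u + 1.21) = 0.7154*u^4 - 6.6752*u^3 + 18.6479*u^2 - 14.4265*u + 2.7104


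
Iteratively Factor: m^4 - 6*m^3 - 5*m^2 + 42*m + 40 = (m - 4)*(m^3 - 2*m^2 - 13*m - 10) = (m - 4)*(m + 2)*(m^2 - 4*m - 5) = (m - 4)*(m + 1)*(m + 2)*(m - 5)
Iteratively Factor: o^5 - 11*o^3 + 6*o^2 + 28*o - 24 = (o - 2)*(o^4 + 2*o^3 - 7*o^2 - 8*o + 12) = (o - 2)*(o + 2)*(o^3 - 7*o + 6) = (o - 2)*(o + 2)*(o + 3)*(o^2 - 3*o + 2) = (o - 2)*(o - 1)*(o + 2)*(o + 3)*(o - 2)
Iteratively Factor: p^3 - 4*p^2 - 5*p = (p + 1)*(p^2 - 5*p) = p*(p + 1)*(p - 5)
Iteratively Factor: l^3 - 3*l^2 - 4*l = (l + 1)*(l^2 - 4*l) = (l - 4)*(l + 1)*(l)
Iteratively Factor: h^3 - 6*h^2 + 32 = (h - 4)*(h^2 - 2*h - 8) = (h - 4)*(h + 2)*(h - 4)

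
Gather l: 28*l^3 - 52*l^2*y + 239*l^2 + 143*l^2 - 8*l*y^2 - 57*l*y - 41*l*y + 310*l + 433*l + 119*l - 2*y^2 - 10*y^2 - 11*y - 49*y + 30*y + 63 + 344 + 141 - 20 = 28*l^3 + l^2*(382 - 52*y) + l*(-8*y^2 - 98*y + 862) - 12*y^2 - 30*y + 528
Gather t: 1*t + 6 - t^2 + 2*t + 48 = -t^2 + 3*t + 54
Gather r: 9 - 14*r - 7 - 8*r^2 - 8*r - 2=-8*r^2 - 22*r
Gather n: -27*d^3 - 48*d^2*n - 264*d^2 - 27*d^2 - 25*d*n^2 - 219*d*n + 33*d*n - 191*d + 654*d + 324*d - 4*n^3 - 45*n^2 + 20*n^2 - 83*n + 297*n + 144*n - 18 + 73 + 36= -27*d^3 - 291*d^2 + 787*d - 4*n^3 + n^2*(-25*d - 25) + n*(-48*d^2 - 186*d + 358) + 91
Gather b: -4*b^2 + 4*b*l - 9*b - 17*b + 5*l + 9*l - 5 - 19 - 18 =-4*b^2 + b*(4*l - 26) + 14*l - 42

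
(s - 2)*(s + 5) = s^2 + 3*s - 10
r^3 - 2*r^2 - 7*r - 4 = (r - 4)*(r + 1)^2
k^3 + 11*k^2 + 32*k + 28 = (k + 2)^2*(k + 7)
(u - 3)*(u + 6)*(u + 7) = u^3 + 10*u^2 + 3*u - 126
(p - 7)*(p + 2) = p^2 - 5*p - 14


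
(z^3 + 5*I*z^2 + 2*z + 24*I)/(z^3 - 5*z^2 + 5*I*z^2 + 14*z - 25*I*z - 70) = (z^2 + 7*I*z - 12)/(z^2 + z*(-5 + 7*I) - 35*I)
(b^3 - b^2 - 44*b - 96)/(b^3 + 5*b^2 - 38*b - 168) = (b^2 - 5*b - 24)/(b^2 + b - 42)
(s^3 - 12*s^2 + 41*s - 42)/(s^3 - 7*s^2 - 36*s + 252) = (s^2 - 5*s + 6)/(s^2 - 36)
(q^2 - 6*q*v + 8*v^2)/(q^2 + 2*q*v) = (q^2 - 6*q*v + 8*v^2)/(q*(q + 2*v))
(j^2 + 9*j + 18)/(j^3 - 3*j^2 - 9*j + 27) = (j + 6)/(j^2 - 6*j + 9)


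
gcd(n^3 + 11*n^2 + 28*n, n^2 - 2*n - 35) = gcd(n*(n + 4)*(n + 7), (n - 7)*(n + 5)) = 1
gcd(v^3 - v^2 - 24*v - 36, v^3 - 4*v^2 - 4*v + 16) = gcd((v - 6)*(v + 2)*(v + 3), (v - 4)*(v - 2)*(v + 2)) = v + 2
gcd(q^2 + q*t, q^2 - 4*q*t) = q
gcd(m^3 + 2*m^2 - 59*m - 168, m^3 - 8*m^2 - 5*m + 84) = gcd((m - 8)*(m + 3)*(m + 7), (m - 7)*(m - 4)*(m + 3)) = m + 3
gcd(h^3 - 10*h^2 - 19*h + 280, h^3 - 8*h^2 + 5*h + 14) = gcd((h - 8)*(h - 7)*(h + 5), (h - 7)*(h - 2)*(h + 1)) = h - 7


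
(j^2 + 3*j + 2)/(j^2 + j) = (j + 2)/j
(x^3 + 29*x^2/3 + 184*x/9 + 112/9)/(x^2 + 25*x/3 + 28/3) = x + 4/3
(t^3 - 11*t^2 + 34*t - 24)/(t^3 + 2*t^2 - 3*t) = (t^2 - 10*t + 24)/(t*(t + 3))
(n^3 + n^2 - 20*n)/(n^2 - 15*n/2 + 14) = 2*n*(n + 5)/(2*n - 7)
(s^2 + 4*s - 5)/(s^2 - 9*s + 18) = (s^2 + 4*s - 5)/(s^2 - 9*s + 18)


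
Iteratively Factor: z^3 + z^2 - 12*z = (z - 3)*(z^2 + 4*z) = z*(z - 3)*(z + 4)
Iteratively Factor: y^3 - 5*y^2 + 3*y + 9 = (y + 1)*(y^2 - 6*y + 9) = (y - 3)*(y + 1)*(y - 3)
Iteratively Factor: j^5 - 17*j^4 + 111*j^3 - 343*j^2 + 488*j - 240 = (j - 4)*(j^4 - 13*j^3 + 59*j^2 - 107*j + 60) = (j - 4)*(j - 3)*(j^3 - 10*j^2 + 29*j - 20) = (j - 4)^2*(j - 3)*(j^2 - 6*j + 5) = (j - 5)*(j - 4)^2*(j - 3)*(j - 1)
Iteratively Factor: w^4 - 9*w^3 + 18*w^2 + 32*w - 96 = (w - 4)*(w^3 - 5*w^2 - 2*w + 24) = (w - 4)*(w + 2)*(w^2 - 7*w + 12) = (w - 4)^2*(w + 2)*(w - 3)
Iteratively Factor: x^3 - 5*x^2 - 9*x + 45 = (x + 3)*(x^2 - 8*x + 15) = (x - 5)*(x + 3)*(x - 3)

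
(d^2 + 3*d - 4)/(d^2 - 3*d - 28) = (d - 1)/(d - 7)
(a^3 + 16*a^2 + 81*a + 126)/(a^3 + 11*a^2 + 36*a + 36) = (a + 7)/(a + 2)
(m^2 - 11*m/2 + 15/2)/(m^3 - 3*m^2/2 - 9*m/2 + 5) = (m - 3)/(m^2 + m - 2)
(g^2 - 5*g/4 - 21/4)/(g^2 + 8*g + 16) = (4*g^2 - 5*g - 21)/(4*(g^2 + 8*g + 16))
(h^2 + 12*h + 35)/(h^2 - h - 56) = (h + 5)/(h - 8)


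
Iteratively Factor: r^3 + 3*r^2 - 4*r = (r + 4)*(r^2 - r) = (r - 1)*(r + 4)*(r)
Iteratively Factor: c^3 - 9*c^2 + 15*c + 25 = (c - 5)*(c^2 - 4*c - 5) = (c - 5)*(c + 1)*(c - 5)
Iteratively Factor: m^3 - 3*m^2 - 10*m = (m)*(m^2 - 3*m - 10) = m*(m + 2)*(m - 5)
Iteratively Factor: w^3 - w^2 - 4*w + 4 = (w - 2)*(w^2 + w - 2) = (w - 2)*(w - 1)*(w + 2)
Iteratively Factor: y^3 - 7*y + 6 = (y + 3)*(y^2 - 3*y + 2) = (y - 1)*(y + 3)*(y - 2)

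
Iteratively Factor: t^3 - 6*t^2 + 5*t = (t - 5)*(t^2 - t) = t*(t - 5)*(t - 1)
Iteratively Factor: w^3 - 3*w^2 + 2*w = (w - 2)*(w^2 - w) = (w - 2)*(w - 1)*(w)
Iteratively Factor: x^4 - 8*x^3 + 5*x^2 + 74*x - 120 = (x + 3)*(x^3 - 11*x^2 + 38*x - 40) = (x - 2)*(x + 3)*(x^2 - 9*x + 20) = (x - 5)*(x - 2)*(x + 3)*(x - 4)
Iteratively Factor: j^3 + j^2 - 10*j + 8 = (j - 2)*(j^2 + 3*j - 4) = (j - 2)*(j - 1)*(j + 4)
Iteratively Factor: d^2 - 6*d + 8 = (d - 4)*(d - 2)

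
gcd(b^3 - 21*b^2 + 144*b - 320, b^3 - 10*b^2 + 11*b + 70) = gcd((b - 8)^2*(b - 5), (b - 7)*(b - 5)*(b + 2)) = b - 5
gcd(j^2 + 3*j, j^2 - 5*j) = j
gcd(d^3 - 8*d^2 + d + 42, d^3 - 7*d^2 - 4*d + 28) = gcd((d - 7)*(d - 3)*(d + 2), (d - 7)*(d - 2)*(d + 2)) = d^2 - 5*d - 14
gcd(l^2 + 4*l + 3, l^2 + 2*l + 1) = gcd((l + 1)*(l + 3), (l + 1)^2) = l + 1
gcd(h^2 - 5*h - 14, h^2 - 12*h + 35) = h - 7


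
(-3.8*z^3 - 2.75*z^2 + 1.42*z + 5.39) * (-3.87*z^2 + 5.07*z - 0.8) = 14.706*z^5 - 8.6235*z^4 - 16.3979*z^3 - 11.4599*z^2 + 26.1913*z - 4.312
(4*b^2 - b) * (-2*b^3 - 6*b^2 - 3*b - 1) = -8*b^5 - 22*b^4 - 6*b^3 - b^2 + b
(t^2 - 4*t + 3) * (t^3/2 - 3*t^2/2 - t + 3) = t^5/2 - 7*t^4/2 + 13*t^3/2 + 5*t^2/2 - 15*t + 9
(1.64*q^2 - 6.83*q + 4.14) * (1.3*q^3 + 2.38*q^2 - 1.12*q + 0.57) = 2.132*q^5 - 4.9758*q^4 - 12.7102*q^3 + 18.4376*q^2 - 8.5299*q + 2.3598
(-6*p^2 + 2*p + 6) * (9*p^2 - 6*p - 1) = -54*p^4 + 54*p^3 + 48*p^2 - 38*p - 6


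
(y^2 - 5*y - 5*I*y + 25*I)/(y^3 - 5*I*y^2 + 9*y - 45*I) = (y - 5)/(y^2 + 9)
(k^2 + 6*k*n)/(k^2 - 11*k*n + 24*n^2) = k*(k + 6*n)/(k^2 - 11*k*n + 24*n^2)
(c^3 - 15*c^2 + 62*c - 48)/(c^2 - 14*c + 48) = c - 1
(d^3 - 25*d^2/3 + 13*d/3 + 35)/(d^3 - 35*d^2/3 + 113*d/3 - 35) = (3*d + 5)/(3*d - 5)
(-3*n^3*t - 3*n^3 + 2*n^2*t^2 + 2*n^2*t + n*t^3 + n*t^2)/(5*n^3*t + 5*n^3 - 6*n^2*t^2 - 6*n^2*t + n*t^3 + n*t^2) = (3*n + t)/(-5*n + t)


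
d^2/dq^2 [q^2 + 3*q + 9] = 2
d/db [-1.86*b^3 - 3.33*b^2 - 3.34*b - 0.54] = -5.58*b^2 - 6.66*b - 3.34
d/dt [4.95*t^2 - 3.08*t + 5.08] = 9.9*t - 3.08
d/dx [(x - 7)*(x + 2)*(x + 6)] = 3*x^2 + 2*x - 44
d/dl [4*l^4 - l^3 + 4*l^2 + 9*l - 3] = 16*l^3 - 3*l^2 + 8*l + 9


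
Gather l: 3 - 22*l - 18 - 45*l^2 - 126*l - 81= -45*l^2 - 148*l - 96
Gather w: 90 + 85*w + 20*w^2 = 20*w^2 + 85*w + 90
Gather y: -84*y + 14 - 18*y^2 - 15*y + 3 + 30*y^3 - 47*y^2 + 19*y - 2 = 30*y^3 - 65*y^2 - 80*y + 15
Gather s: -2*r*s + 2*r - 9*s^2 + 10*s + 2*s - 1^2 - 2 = 2*r - 9*s^2 + s*(12 - 2*r) - 3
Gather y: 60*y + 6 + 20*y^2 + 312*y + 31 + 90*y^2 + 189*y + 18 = 110*y^2 + 561*y + 55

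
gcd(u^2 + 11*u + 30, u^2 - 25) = u + 5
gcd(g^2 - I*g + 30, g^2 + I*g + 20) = g + 5*I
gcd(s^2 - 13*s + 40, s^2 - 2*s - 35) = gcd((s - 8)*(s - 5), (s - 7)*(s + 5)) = 1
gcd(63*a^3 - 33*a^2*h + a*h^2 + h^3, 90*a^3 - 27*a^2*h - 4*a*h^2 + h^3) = 3*a - h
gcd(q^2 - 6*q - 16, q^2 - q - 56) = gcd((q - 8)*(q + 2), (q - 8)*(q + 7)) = q - 8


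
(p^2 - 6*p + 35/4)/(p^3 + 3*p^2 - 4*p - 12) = (p^2 - 6*p + 35/4)/(p^3 + 3*p^2 - 4*p - 12)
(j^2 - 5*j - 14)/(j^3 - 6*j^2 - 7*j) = (j + 2)/(j*(j + 1))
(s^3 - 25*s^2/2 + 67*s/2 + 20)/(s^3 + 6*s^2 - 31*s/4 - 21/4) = 2*(s^2 - 13*s + 40)/(2*s^2 + 11*s - 21)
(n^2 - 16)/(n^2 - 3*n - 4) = (n + 4)/(n + 1)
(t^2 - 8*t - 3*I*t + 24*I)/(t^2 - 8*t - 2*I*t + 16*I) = (t - 3*I)/(t - 2*I)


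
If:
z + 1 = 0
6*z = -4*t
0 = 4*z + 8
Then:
No Solution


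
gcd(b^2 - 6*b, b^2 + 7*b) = b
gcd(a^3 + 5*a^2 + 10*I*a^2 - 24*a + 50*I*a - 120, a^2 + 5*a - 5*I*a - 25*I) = a + 5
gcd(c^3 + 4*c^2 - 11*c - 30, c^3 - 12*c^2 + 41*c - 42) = c - 3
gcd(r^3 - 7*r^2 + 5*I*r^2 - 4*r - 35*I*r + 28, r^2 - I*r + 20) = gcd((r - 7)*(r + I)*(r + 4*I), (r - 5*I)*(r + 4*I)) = r + 4*I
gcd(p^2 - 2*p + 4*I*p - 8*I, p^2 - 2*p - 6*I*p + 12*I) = p - 2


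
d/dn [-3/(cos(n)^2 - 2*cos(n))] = 6*(sin(n)/cos(n)^2 - tan(n))/(cos(n) - 2)^2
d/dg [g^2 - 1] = 2*g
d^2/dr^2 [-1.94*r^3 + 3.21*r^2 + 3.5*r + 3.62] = 6.42 - 11.64*r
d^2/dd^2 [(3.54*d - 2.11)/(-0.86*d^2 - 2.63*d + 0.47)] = (-(1.72*d + 2.63)*(3.44*d + 5.26)*(3.54*d - 2.11) + (18.2664*d + 14.9912)*(0.86*d^2 + 2.63*d - 0.47))/(0.86*d^2 + 2.63*d - 0.47)^3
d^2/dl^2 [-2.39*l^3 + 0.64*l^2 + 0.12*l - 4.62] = 1.28 - 14.34*l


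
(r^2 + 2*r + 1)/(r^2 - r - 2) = (r + 1)/(r - 2)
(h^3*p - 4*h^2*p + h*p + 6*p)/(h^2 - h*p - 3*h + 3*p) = p*(-h^2 + h + 2)/(-h + p)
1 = 1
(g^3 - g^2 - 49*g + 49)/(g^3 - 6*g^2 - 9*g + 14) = (g + 7)/(g + 2)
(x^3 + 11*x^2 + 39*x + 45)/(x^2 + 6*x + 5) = (x^2 + 6*x + 9)/(x + 1)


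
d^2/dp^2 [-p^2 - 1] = -2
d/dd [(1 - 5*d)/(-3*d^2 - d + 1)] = (15*d^2 + 5*d - (5*d - 1)*(6*d + 1) - 5)/(3*d^2 + d - 1)^2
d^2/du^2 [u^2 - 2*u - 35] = 2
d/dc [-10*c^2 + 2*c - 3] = 2 - 20*c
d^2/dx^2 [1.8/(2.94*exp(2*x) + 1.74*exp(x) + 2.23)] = (1.8*(5.88*exp(x) + 1.74)*(11.76*exp(x) + 3.48)*exp(x) - (21.168*exp(x) + 3.132)*(2.94*exp(2*x) + 1.74*exp(x) + 2.23))*exp(x)/(2.94*exp(2*x) + 1.74*exp(x) + 2.23)^3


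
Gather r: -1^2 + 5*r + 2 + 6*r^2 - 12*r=6*r^2 - 7*r + 1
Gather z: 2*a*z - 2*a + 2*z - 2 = -2*a + z*(2*a + 2) - 2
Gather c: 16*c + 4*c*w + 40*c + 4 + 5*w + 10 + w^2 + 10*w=c*(4*w + 56) + w^2 + 15*w + 14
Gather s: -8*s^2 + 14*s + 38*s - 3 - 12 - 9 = -8*s^2 + 52*s - 24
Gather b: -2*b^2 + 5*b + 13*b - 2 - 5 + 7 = -2*b^2 + 18*b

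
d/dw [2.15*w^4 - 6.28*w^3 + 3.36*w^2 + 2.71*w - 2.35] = 8.6*w^3 - 18.84*w^2 + 6.72*w + 2.71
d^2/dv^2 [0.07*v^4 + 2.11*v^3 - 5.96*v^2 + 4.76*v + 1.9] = 0.84*v^2 + 12.66*v - 11.92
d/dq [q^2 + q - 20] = 2*q + 1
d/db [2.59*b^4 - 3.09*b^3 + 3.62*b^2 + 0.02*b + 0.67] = 10.36*b^3 - 9.27*b^2 + 7.24*b + 0.02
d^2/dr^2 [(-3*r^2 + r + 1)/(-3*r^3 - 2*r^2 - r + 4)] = 2*(27*r^6 - 27*r^5 - 99*r^4 + 197*r^3 - 21*r^2 - 66*r + 35)/(27*r^9 + 54*r^8 + 63*r^7 - 64*r^6 - 123*r^5 - 114*r^4 + 97*r^3 + 84*r^2 + 48*r - 64)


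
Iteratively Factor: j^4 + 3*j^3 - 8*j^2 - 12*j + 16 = (j + 2)*(j^3 + j^2 - 10*j + 8) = (j + 2)*(j + 4)*(j^2 - 3*j + 2) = (j - 2)*(j + 2)*(j + 4)*(j - 1)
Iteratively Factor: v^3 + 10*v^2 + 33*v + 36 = (v + 3)*(v^2 + 7*v + 12) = (v + 3)^2*(v + 4)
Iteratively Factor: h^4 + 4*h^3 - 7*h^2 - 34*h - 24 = (h + 4)*(h^3 - 7*h - 6) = (h - 3)*(h + 4)*(h^2 + 3*h + 2) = (h - 3)*(h + 2)*(h + 4)*(h + 1)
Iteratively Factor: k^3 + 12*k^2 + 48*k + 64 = (k + 4)*(k^2 + 8*k + 16) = (k + 4)^2*(k + 4)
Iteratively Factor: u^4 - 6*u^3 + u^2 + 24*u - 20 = (u + 2)*(u^3 - 8*u^2 + 17*u - 10) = (u - 1)*(u + 2)*(u^2 - 7*u + 10) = (u - 2)*(u - 1)*(u + 2)*(u - 5)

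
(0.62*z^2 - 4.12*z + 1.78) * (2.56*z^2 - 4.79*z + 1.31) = 1.5872*z^4 - 13.517*z^3 + 25.1038*z^2 - 13.9234*z + 2.3318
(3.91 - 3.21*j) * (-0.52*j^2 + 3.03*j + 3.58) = 1.6692*j^3 - 11.7595*j^2 + 0.355499999999999*j + 13.9978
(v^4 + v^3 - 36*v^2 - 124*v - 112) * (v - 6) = v^5 - 5*v^4 - 42*v^3 + 92*v^2 + 632*v + 672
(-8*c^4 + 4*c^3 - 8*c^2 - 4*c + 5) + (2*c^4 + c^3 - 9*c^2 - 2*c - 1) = -6*c^4 + 5*c^3 - 17*c^2 - 6*c + 4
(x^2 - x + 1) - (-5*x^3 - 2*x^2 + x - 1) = 5*x^3 + 3*x^2 - 2*x + 2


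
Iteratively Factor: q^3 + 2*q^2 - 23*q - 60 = (q + 4)*(q^2 - 2*q - 15) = (q - 5)*(q + 4)*(q + 3)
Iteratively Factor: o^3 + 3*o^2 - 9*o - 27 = (o + 3)*(o^2 - 9) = (o + 3)^2*(o - 3)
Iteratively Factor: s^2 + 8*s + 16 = (s + 4)*(s + 4)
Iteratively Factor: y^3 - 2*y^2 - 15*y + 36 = (y + 4)*(y^2 - 6*y + 9) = (y - 3)*(y + 4)*(y - 3)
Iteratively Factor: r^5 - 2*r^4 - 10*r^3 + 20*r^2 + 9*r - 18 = (r - 2)*(r^4 - 10*r^2 + 9) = (r - 2)*(r + 1)*(r^3 - r^2 - 9*r + 9) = (r - 2)*(r - 1)*(r + 1)*(r^2 - 9) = (r - 3)*(r - 2)*(r - 1)*(r + 1)*(r + 3)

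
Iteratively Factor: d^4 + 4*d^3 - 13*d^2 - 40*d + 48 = (d - 1)*(d^3 + 5*d^2 - 8*d - 48) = (d - 1)*(d + 4)*(d^2 + d - 12) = (d - 1)*(d + 4)^2*(d - 3)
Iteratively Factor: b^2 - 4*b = (b)*(b - 4)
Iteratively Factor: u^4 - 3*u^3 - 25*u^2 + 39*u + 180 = (u + 3)*(u^3 - 6*u^2 - 7*u + 60) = (u - 5)*(u + 3)*(u^2 - u - 12) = (u - 5)*(u - 4)*(u + 3)*(u + 3)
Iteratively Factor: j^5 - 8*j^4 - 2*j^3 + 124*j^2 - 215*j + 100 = (j - 5)*(j^4 - 3*j^3 - 17*j^2 + 39*j - 20) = (j - 5)*(j - 1)*(j^3 - 2*j^2 - 19*j + 20) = (j - 5)*(j - 1)*(j + 4)*(j^2 - 6*j + 5) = (j - 5)^2*(j - 1)*(j + 4)*(j - 1)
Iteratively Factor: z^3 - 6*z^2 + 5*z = (z - 1)*(z^2 - 5*z) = z*(z - 1)*(z - 5)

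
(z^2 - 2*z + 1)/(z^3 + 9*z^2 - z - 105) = (z^2 - 2*z + 1)/(z^3 + 9*z^2 - z - 105)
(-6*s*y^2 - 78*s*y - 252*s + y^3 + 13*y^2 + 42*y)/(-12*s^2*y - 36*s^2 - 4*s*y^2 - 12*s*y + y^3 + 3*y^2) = (y^2 + 13*y + 42)/(2*s*y + 6*s + y^2 + 3*y)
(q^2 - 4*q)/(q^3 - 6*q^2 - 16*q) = (4 - q)/(-q^2 + 6*q + 16)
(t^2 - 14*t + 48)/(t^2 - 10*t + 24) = (t - 8)/(t - 4)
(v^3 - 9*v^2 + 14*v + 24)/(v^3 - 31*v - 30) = (v - 4)/(v + 5)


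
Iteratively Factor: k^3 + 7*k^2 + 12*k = (k + 3)*(k^2 + 4*k) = k*(k + 3)*(k + 4)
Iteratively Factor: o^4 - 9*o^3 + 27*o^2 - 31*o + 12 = (o - 4)*(o^3 - 5*o^2 + 7*o - 3) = (o - 4)*(o - 1)*(o^2 - 4*o + 3) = (o - 4)*(o - 3)*(o - 1)*(o - 1)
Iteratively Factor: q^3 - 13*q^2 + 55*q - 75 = (q - 5)*(q^2 - 8*q + 15) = (q - 5)^2*(q - 3)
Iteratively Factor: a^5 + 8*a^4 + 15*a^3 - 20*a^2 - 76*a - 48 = (a + 3)*(a^4 + 5*a^3 - 20*a - 16) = (a + 1)*(a + 3)*(a^3 + 4*a^2 - 4*a - 16) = (a + 1)*(a + 3)*(a + 4)*(a^2 - 4) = (a - 2)*(a + 1)*(a + 3)*(a + 4)*(a + 2)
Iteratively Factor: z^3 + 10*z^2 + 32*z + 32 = (z + 4)*(z^2 + 6*z + 8) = (z + 4)^2*(z + 2)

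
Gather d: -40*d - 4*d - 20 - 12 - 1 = -44*d - 33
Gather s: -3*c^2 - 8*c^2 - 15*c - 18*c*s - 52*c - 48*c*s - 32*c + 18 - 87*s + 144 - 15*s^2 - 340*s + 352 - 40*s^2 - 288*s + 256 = -11*c^2 - 99*c - 55*s^2 + s*(-66*c - 715) + 770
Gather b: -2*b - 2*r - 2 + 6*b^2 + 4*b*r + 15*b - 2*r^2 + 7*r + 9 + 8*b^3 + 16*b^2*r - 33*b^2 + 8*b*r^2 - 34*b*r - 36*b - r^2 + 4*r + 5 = 8*b^3 + b^2*(16*r - 27) + b*(8*r^2 - 30*r - 23) - 3*r^2 + 9*r + 12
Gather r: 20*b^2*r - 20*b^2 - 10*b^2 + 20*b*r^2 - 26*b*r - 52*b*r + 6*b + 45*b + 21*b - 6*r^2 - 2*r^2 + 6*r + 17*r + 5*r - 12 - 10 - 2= -30*b^2 + 72*b + r^2*(20*b - 8) + r*(20*b^2 - 78*b + 28) - 24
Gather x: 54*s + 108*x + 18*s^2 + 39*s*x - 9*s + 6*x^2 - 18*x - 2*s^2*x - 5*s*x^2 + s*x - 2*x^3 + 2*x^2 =18*s^2 + 45*s - 2*x^3 + x^2*(8 - 5*s) + x*(-2*s^2 + 40*s + 90)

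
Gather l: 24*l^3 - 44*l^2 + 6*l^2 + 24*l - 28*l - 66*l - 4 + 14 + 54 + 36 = 24*l^3 - 38*l^2 - 70*l + 100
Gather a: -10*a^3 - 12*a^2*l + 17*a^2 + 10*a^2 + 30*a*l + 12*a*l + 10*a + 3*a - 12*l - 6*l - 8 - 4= -10*a^3 + a^2*(27 - 12*l) + a*(42*l + 13) - 18*l - 12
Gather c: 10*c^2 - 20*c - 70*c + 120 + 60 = 10*c^2 - 90*c + 180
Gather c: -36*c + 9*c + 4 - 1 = 3 - 27*c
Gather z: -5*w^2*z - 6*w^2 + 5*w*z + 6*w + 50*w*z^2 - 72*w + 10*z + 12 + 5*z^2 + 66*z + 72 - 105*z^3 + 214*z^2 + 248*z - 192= -6*w^2 - 66*w - 105*z^3 + z^2*(50*w + 219) + z*(-5*w^2 + 5*w + 324) - 108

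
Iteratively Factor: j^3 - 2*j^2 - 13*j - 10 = (j + 1)*(j^2 - 3*j - 10) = (j - 5)*(j + 1)*(j + 2)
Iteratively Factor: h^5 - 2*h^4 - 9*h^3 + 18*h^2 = (h - 2)*(h^4 - 9*h^2) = (h - 3)*(h - 2)*(h^3 + 3*h^2) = h*(h - 3)*(h - 2)*(h^2 + 3*h) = h*(h - 3)*(h - 2)*(h + 3)*(h)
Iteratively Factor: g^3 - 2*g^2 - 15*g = (g - 5)*(g^2 + 3*g) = (g - 5)*(g + 3)*(g)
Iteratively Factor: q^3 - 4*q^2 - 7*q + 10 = (q - 5)*(q^2 + q - 2) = (q - 5)*(q + 2)*(q - 1)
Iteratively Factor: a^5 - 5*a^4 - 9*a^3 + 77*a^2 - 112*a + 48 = (a - 1)*(a^4 - 4*a^3 - 13*a^2 + 64*a - 48) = (a - 4)*(a - 1)*(a^3 - 13*a + 12) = (a - 4)*(a - 1)^2*(a^2 + a - 12) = (a - 4)*(a - 3)*(a - 1)^2*(a + 4)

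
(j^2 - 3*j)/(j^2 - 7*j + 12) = j/(j - 4)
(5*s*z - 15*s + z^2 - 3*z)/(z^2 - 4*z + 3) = (5*s + z)/(z - 1)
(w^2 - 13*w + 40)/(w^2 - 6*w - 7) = (-w^2 + 13*w - 40)/(-w^2 + 6*w + 7)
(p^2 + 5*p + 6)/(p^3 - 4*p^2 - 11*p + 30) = (p + 2)/(p^2 - 7*p + 10)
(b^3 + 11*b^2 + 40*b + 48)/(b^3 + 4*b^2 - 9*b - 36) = (b + 4)/(b - 3)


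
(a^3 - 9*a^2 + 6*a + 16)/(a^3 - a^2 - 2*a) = (a - 8)/a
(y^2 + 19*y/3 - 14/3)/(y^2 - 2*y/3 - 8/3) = (-3*y^2 - 19*y + 14)/(-3*y^2 + 2*y + 8)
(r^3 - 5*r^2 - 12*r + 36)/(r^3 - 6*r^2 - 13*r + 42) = (r - 6)/(r - 7)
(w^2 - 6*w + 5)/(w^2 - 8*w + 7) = (w - 5)/(w - 7)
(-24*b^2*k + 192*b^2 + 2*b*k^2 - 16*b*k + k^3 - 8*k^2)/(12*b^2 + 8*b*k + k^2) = (-4*b*k + 32*b + k^2 - 8*k)/(2*b + k)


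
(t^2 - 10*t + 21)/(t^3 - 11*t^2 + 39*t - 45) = (t - 7)/(t^2 - 8*t + 15)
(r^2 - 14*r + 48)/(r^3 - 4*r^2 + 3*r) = (r^2 - 14*r + 48)/(r*(r^2 - 4*r + 3))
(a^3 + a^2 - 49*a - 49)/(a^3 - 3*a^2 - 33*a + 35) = (a^2 + 8*a + 7)/(a^2 + 4*a - 5)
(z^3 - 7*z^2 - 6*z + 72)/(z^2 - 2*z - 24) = (z^2 - z - 12)/(z + 4)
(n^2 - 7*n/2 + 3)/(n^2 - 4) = (n - 3/2)/(n + 2)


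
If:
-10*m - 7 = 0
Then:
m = -7/10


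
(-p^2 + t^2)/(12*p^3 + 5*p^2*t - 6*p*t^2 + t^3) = (-p + t)/(12*p^2 - 7*p*t + t^2)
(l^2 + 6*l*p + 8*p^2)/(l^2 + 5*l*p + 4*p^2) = (l + 2*p)/(l + p)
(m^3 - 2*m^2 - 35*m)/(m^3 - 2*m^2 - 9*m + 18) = m*(m^2 - 2*m - 35)/(m^3 - 2*m^2 - 9*m + 18)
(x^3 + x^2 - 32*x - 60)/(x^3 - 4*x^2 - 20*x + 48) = (x^2 + 7*x + 10)/(x^2 + 2*x - 8)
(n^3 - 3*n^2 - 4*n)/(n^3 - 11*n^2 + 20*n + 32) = n/(n - 8)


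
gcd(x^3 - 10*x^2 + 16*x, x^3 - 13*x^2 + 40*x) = x^2 - 8*x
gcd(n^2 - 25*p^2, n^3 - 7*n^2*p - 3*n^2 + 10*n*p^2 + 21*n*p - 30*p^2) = -n + 5*p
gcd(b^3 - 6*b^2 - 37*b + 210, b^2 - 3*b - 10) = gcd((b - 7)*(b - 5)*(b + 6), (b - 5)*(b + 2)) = b - 5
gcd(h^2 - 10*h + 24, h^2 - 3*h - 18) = h - 6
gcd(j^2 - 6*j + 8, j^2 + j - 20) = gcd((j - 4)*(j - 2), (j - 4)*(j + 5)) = j - 4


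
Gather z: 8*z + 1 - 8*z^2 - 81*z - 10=-8*z^2 - 73*z - 9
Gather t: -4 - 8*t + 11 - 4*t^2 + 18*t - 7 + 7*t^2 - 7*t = 3*t^2 + 3*t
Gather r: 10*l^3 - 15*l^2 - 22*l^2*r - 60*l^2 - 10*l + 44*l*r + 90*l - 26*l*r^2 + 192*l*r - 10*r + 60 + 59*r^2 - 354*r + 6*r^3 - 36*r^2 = 10*l^3 - 75*l^2 + 80*l + 6*r^3 + r^2*(23 - 26*l) + r*(-22*l^2 + 236*l - 364) + 60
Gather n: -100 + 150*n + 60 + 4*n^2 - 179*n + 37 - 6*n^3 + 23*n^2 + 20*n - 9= -6*n^3 + 27*n^2 - 9*n - 12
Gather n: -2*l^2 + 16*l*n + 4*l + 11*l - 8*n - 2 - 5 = -2*l^2 + 15*l + n*(16*l - 8) - 7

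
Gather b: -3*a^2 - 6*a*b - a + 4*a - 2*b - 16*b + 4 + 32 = -3*a^2 + 3*a + b*(-6*a - 18) + 36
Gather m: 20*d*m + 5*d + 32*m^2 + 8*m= 5*d + 32*m^2 + m*(20*d + 8)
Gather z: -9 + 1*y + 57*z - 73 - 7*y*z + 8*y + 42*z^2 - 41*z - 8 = 9*y + 42*z^2 + z*(16 - 7*y) - 90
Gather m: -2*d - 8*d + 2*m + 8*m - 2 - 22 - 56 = -10*d + 10*m - 80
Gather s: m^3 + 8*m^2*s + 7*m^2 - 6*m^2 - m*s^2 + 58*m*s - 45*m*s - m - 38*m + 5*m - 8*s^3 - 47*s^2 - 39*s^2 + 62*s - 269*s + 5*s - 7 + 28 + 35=m^3 + m^2 - 34*m - 8*s^3 + s^2*(-m - 86) + s*(8*m^2 + 13*m - 202) + 56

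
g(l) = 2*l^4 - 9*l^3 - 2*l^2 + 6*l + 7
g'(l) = 8*l^3 - 27*l^2 - 4*l + 6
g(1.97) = -27.63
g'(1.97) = -45.50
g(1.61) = -12.65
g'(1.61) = -37.04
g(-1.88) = 73.44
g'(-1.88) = -135.07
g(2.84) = -68.14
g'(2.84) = -39.88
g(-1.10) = 12.89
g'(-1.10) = -32.92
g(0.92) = 5.25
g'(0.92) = -14.30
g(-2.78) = 287.68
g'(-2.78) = -363.43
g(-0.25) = 5.52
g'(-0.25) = 5.19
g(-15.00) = 131092.00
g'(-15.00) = -33009.00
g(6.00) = 619.00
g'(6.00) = 738.00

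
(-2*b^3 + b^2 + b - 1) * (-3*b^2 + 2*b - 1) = 6*b^5 - 7*b^4 + b^3 + 4*b^2 - 3*b + 1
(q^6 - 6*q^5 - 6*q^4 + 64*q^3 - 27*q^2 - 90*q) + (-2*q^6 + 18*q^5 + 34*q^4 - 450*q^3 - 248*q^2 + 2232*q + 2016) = -q^6 + 12*q^5 + 28*q^4 - 386*q^3 - 275*q^2 + 2142*q + 2016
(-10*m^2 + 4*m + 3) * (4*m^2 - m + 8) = -40*m^4 + 26*m^3 - 72*m^2 + 29*m + 24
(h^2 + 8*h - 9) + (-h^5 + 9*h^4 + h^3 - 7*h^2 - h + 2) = -h^5 + 9*h^4 + h^3 - 6*h^2 + 7*h - 7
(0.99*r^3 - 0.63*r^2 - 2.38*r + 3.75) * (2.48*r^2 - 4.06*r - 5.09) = 2.4552*r^5 - 5.5818*r^4 - 8.3837*r^3 + 22.1695*r^2 - 3.1108*r - 19.0875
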